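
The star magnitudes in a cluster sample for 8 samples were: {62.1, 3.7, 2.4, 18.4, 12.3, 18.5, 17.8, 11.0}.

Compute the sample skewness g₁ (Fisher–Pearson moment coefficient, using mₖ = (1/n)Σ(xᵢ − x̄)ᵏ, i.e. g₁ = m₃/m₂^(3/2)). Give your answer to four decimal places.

x̄ = (62.1 + 3.7 + 2.4 + 18.4 + 12.3 + 18.5 + 17.8 + 11.0) / 8 = 18.2750
deviations (xᵢ − x̄): 43.8250, -14.5750, -15.8750, 0.1250, -5.9750, 0.2250, -0.4750, -7.2750
Σ(xᵢ − x̄)² = 2473.9950 ⇒ m₂ = 2473.9950/8 = 309.24938
Σ(xᵢ − x̄)³ = 76476.2738 ⇒ m₃ = 76476.2738/8 = 9559.53422
m₂^(3/2) = 309.24938^(1.5) = 5438.30106
g₁ = m₃ / m₂^(3/2) = 9559.53422 / 5438.30106 ≈ 1.7578

1.7578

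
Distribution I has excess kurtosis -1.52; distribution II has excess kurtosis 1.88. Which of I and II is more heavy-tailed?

Higher excess kurtosis ⇒ heavier tails relative to the normal distribution.
-1.52 vs 1.88: the larger is 1.88, so II has heavier tails. (II is leptokurtic — heavier-than-normal tails; the other is platykurtic.)

II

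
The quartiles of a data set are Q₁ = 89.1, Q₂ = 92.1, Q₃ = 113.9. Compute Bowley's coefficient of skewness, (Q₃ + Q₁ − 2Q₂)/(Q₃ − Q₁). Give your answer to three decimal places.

0.758

numerator: Q₃ + Q₁ − 2Q₂ = 113.9 + 89.1 − 2×92.1 = 18.8000
denominator: Q₃ − Q₁ = 113.9 − 89.1 = 24.8000
Bowley skewness = 18.8000 / 24.8000 ≈ 0.758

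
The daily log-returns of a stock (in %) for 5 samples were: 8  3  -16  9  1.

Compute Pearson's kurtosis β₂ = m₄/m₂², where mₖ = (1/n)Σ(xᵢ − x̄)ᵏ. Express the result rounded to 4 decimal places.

x̄ = 1.0000
Σ(xᵢ − x̄)² = 406.0000 ⇒ m₂ = 81.20000
Σ(xᵢ − x̄)⁴ = 90034.0000 ⇒ m₄ = 18006.80000
m₂² = 6593.44000
β₂ = m₄/m₂² = 18006.80000 / 6593.44000 ≈ 2.7310

2.7310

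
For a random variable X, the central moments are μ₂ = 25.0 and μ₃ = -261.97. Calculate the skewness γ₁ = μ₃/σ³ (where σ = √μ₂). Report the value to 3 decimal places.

-2.096

σ = √μ₂ = √25.0 = 5.00000
σ³ = μ₂^(3/2) = 125.00000
γ₁ = μ₃/σ³ = -261.97 / 125.00000 ≈ -2.096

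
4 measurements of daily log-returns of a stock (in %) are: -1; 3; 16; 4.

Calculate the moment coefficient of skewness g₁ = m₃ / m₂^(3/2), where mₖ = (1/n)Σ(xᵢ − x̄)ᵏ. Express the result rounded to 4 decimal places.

0.8459

x̄ = (-1 + 3 + 16 + 4) / 4 = 5.5000
deviations (xᵢ − x̄): -6.5000, -2.5000, 10.5000, -1.5000
Σ(xᵢ − x̄)² = 161.0000 ⇒ m₂ = 161.0000/4 = 40.25000
Σ(xᵢ − x̄)³ = 864.0000 ⇒ m₃ = 864.0000/4 = 216.00000
m₂^(3/2) = 40.25000^(1.5) = 255.35762
g₁ = m₃ / m₂^(3/2) = 216.00000 / 255.35762 ≈ 0.8459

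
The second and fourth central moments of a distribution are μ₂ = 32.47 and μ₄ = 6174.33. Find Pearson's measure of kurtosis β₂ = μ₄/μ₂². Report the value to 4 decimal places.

5.8563

μ₂² = 32.47² = 1054.30090
μ₄/μ₂² = 6174.33 / 1054.30090 = 5.85633
β₂ ≈ 5.8563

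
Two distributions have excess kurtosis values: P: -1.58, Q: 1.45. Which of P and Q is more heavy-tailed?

Q

Higher excess kurtosis ⇒ heavier tails relative to the normal distribution.
-1.58 vs 1.45: the larger is 1.45, so Q has heavier tails. (Q is leptokurtic — heavier-than-normal tails; the other is platykurtic.)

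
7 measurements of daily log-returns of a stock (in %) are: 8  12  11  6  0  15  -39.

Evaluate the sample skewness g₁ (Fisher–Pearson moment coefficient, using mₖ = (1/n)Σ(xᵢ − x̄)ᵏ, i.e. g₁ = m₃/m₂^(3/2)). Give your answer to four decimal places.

-1.7714

x̄ = (8 + 12 + 11 + 6 + 0 + 15 - 39) / 7 = 1.8571
deviations (xᵢ − x̄): 6.1429, 10.1429, 9.1429, 4.1429, -1.8571, 13.1429, -40.8571
Σ(xᵢ − x̄)² = 2086.8571 ⇒ m₂ = 2086.8571/7 = 298.12245
Σ(xᵢ − x̄)³ = -63828.6122 ⇒ m₃ = -63828.6122/7 = -9118.37318
m₂^(3/2) = 298.12245^(1.5) = 5147.44862
g₁ = m₃ / m₂^(3/2) = -9118.37318 / 5147.44862 ≈ -1.7714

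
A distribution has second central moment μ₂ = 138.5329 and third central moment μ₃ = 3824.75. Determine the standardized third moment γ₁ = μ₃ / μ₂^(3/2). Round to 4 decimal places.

σ = √μ₂ = √138.5329 = 11.77000
σ³ = μ₂^(3/2) = 1630.53223
γ₁ = μ₃/σ³ = 3824.75 / 1630.53223 ≈ 2.3457

2.3457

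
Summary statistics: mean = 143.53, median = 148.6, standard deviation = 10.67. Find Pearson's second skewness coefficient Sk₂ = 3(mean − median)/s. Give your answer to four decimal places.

-1.4255

Sk₂ = 3(143.53 − 148.6) / 10.67 = 3 × -5.0700 / 10.67
    = -15.2100 / 10.67 ≈ -1.4255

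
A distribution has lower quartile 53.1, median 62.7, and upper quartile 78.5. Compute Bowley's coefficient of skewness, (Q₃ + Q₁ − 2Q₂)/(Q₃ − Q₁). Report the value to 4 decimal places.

0.2441

numerator: Q₃ + Q₁ − 2Q₂ = 78.5 + 53.1 − 2×62.7 = 6.2000
denominator: Q₃ − Q₁ = 78.5 − 53.1 = 25.4000
Bowley skewness = 6.2000 / 25.4000 ≈ 0.2441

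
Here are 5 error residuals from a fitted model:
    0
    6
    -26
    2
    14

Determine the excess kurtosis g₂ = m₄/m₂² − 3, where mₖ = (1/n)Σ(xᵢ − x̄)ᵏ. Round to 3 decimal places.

-0.255

x̄ = -0.8000
Σ(xᵢ − x̄)² = 908.8000 ⇒ m₂ = 181.76000
Σ(xᵢ − x̄)⁴ = 453454.3360 ⇒ m₄ = 90690.86720
m₂² = 33036.69760
g₂ = m₄/m₂² − 3 = 2.74516 − 3 ≈ -0.255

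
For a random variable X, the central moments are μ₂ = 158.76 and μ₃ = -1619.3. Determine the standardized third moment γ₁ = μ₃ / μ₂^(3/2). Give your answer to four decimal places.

σ = √μ₂ = √158.76 = 12.60000
σ³ = μ₂^(3/2) = 2000.37600
γ₁ = μ₃/σ³ = -1619.3 / 2000.37600 ≈ -0.8095

-0.8095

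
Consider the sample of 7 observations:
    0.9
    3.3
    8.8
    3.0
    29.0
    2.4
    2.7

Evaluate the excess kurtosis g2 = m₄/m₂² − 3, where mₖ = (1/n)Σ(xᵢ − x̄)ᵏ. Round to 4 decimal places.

x̄ = 7.1571
Σ(xᵢ − x̄)² = 593.6171 ⇒ m₂ = 84.80245
Σ(xᵢ − x̄)⁴ = 230601.2940 ⇒ m₄ = 32943.04200
m₂² = 7191.45535
g2 = m₄/m₂² − 3 = 4.58086 − 3 ≈ 1.5809

1.5809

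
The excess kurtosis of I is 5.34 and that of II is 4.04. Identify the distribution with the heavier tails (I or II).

Higher excess kurtosis ⇒ heavier tails relative to the normal distribution.
5.34 vs 4.04: the larger is 5.34, so I has heavier tails.

I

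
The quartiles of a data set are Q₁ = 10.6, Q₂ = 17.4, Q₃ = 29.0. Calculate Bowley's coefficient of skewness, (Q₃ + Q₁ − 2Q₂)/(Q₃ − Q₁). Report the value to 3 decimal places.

0.261

numerator: Q₃ + Q₁ − 2Q₂ = 29.0 + 10.6 − 2×17.4 = 4.8000
denominator: Q₃ − Q₁ = 29.0 − 10.6 = 18.4000
Bowley skewness = 4.8000 / 18.4000 ≈ 0.261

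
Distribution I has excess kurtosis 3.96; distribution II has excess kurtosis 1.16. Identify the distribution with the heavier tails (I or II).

I

Higher excess kurtosis ⇒ heavier tails relative to the normal distribution.
3.96 vs 1.16: the larger is 3.96, so I has heavier tails.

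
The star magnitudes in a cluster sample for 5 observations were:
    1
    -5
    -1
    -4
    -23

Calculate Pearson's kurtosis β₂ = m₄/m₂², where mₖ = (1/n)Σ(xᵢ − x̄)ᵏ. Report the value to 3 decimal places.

x̄ = -6.4000
Σ(xᵢ − x̄)² = 367.2000 ⇒ m₂ = 73.44000
Σ(xᵢ − x̄)⁴ = 79819.2960 ⇒ m₄ = 15963.85920
m₂² = 5393.43360
β₂ = m₄/m₂² = 15963.85920 / 5393.43360 ≈ 2.960

2.960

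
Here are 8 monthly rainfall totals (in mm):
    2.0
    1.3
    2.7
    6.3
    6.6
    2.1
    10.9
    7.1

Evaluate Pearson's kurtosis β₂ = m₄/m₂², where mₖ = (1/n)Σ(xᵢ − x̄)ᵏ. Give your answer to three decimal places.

2.100

x̄ = 4.8750
Σ(xᵢ − x̄)² = 79.7350 ⇒ m₂ = 9.96688
Σ(xᵢ − x̄)⁴ = 1668.5652 ⇒ m₄ = 208.57065
m₂² = 99.33860
β₂ = m₄/m₂² = 208.57065 / 99.33860 ≈ 2.100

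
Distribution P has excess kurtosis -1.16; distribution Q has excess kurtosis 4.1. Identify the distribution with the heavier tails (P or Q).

Q

Higher excess kurtosis ⇒ heavier tails relative to the normal distribution.
-1.16 vs 4.1: the larger is 4.1, so Q has heavier tails. (Q is leptokurtic — heavier-than-normal tails; the other is platykurtic.)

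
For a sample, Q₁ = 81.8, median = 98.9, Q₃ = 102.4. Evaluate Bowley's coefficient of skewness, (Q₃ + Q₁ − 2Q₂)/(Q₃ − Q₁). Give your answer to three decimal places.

-0.660

numerator: Q₃ + Q₁ − 2Q₂ = 102.4 + 81.8 − 2×98.9 = -13.6000
denominator: Q₃ − Q₁ = 102.4 − 81.8 = 20.6000
Bowley skewness = -13.6000 / 20.6000 ≈ -0.660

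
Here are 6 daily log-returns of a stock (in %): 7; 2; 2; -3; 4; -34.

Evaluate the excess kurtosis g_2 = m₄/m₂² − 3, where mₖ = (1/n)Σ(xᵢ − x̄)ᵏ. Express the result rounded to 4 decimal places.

x̄ = -3.6667
Σ(xᵢ − x̄)² = 1157.3333 ⇒ m₂ = 192.88889
Σ(xᵢ − x̄)⁴ = 865067.1111 ⇒ m₄ = 144177.85185
m₂² = 37206.12346
g_2 = m₄/m₂² − 3 = 3.87511 − 3 ≈ 0.8751

0.8751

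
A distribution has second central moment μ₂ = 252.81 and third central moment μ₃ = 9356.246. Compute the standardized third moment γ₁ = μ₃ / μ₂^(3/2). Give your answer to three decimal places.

σ = √μ₂ = √252.81 = 15.90000
σ³ = μ₂^(3/2) = 4019.67900
γ₁ = μ₃/σ³ = 9356.246 / 4019.67900 ≈ 2.328

2.328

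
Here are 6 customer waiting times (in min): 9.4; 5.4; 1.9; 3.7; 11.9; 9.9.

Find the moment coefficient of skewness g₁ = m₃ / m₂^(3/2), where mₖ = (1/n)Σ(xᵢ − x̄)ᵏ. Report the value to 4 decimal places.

-0.0880

x̄ = (9.4 + 5.4 + 1.9 + 3.7 + 11.9 + 9.9) / 6 = 7.0333
deviations (xᵢ − x̄): 2.3667, -1.6333, -5.1333, -3.3333, 4.8667, 2.8667
Σ(xᵢ − x̄)² = 77.6333 ⇒ m₂ = 77.6333/6 = 12.93889
Σ(xᵢ − x̄)³ = -24.5856 ⇒ m₃ = -24.5856/6 = -4.09759
m₂^(3/2) = 12.93889^(1.5) = 46.54205
g₁ = m₃ / m₂^(3/2) = -4.09759 / 46.54205 ≈ -0.0880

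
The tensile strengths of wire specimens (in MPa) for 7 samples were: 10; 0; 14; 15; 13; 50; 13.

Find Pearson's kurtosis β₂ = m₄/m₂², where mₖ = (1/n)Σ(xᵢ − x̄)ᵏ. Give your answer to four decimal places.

x̄ = 16.4286
Σ(xᵢ − x̄)² = 1469.7143 ⇒ m₂ = 209.95918
Σ(xᵢ − x̄)⁴ = 1345089.1079 ⇒ m₄ = 192155.58684
m₂² = 44082.85881
β₂ = m₄/m₂² = 192155.58684 / 44082.85881 ≈ 4.3590

4.3590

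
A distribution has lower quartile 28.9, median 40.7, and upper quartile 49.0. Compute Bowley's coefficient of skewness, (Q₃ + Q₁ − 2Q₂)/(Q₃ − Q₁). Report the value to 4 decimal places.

numerator: Q₃ + Q₁ − 2Q₂ = 49.0 + 28.9 − 2×40.7 = -3.5000
denominator: Q₃ − Q₁ = 49.0 − 28.9 = 20.1000
Bowley skewness = -3.5000 / 20.1000 ≈ -0.1741

-0.1741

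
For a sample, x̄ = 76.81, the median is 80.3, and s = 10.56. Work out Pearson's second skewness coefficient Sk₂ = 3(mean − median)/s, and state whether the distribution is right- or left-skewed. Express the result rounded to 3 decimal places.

Sk₂ = 3(76.81 − 80.3) / 10.56 = 3 × -3.4900 / 10.56
    = -10.4700 / 10.56 ≈ -0.991
Sk₂ < 0 ⇒ mean < median ⇒ left-skewed (negative skew).

-0.991, left-skewed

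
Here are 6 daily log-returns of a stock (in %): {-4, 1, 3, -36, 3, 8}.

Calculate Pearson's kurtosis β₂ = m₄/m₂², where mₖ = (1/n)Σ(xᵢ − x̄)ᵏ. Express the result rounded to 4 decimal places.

x̄ = -4.1667
Σ(xᵢ − x̄)² = 1290.8333 ⇒ m₂ = 215.13889
Σ(xᵢ − x̄)⁴ = 1054801.4861 ⇒ m₄ = 175800.24769
m₂² = 46284.74151
β₂ = m₄/m₂² = 175800.24769 / 46284.74151 ≈ 3.7982

3.7982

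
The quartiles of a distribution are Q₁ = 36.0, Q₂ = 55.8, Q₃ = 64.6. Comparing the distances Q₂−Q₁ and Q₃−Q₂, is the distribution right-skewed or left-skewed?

Q₂ − Q₁ = 19.8;  Q₃ − Q₂ = 8.8
Q₂ − Q₁ > Q₃ − Q₂ ⇒ the lower half is more spread out ⇒ left-skewed.

left-skewed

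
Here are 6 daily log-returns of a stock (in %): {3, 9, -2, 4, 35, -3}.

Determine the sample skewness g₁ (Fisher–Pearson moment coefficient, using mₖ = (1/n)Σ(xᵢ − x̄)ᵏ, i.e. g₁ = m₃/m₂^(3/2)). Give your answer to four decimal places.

x̄ = (3 + 9 - 2 + 4 + 35 - 3) / 6 = 7.6667
deviations (xᵢ − x̄): -4.6667, 1.3333, -9.6667, -3.6667, 27.3333, -10.6667
Σ(xᵢ − x̄)² = 991.3333 ⇒ m₂ = 991.3333/6 = 165.22222
Σ(xᵢ − x̄)³ = 18155.5556 ⇒ m₃ = 18155.5556/6 = 3025.92593
m₂^(3/2) = 165.22222^(1.5) = 2123.74656
g₁ = m₃ / m₂^(3/2) = 3025.92593 / 2123.74656 ≈ 1.4248

1.4248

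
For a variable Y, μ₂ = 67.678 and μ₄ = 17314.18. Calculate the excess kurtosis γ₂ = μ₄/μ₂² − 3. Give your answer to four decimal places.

μ₂² = 67.678² = 4580.31168
μ₄/μ₂² = 17314.18 / 4580.31168 = 3.78013
γ₂ = 3.78013 − 3 ≈ 0.7801

0.7801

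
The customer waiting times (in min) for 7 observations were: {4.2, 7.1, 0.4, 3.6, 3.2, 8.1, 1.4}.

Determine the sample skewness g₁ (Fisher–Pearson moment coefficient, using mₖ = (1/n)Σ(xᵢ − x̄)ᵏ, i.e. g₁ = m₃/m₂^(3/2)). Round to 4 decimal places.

0.2786

x̄ = (4.2 + 7.1 + 0.4 + 3.6 + 3.2 + 8.1 + 1.4) / 7 = 4.0000
deviations (xᵢ − x̄): 0.2000, 3.1000, -3.6000, -0.4000, -0.8000, 4.1000, -2.6000
Σ(xᵢ − x̄)² = 46.9800 ⇒ m₂ = 46.9800/7 = 6.71143
Σ(xᵢ − x̄)³ = 33.9120 ⇒ m₃ = 33.9120/7 = 4.84457
m₂^(3/2) = 6.71143^(1.5) = 17.38691
g₁ = m₃ / m₂^(3/2) = 4.84457 / 17.38691 ≈ 0.2786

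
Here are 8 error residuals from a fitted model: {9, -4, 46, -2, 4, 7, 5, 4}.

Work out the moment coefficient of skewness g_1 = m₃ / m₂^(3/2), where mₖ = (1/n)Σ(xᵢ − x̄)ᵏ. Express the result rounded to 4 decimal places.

x̄ = (9 - 4 + 46 - 2 + 4 + 7 + 5 + 4) / 8 = 8.6250
deviations (xᵢ − x̄): 0.3750, -12.6250, 37.3750, -10.6250, -4.6250, -1.6250, -3.6250, -4.6250
Σ(xᵢ − x̄)² = 1727.8750 ⇒ m₂ = 1727.8750/8 = 215.98438
Σ(xᵢ − x̄)³ = 48747.2813 ⇒ m₃ = 48747.2813/8 = 6093.41016
m₂^(3/2) = 215.98438^(1.5) = 3174.19425
g_1 = m₃ / m₂^(3/2) = 6093.41016 / 3174.19425 ≈ 1.9197

1.9197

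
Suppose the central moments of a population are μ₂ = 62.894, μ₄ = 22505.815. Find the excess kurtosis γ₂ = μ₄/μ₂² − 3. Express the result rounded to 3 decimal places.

μ₂² = 62.894² = 3955.65524
μ₄/μ₂² = 22505.815 / 3955.65524 = 5.68953
γ₂ = 5.68953 − 3 ≈ 2.690

2.690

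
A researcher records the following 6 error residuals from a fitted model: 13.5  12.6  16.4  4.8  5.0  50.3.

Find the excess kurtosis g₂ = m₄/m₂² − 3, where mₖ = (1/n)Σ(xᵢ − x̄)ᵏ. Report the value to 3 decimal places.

x̄ = 17.1000
Σ(xᵢ − x̄)² = 1433.6400 ⇒ m₂ = 238.94000
Σ(xᵢ − x̄)⁴ = 1259835.8340 ⇒ m₄ = 209972.63900
m₂² = 57092.32360
g₂ = m₄/m₂² − 3 = 3.67777 − 3 ≈ 0.678

0.678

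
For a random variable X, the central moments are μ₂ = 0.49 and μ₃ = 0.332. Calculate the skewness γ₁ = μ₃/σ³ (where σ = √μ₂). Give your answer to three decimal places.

0.968

σ = √μ₂ = √0.49 = 0.70000
σ³ = μ₂^(3/2) = 0.34300
γ₁ = μ₃/σ³ = 0.332 / 0.34300 ≈ 0.968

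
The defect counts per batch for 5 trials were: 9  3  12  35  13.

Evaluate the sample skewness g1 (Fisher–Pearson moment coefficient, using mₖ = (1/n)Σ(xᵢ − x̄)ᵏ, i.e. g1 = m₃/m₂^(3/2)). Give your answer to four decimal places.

x̄ = (9 + 3 + 12 + 35 + 13) / 5 = 14.4000
deviations (xᵢ − x̄): -5.4000, -11.4000, -2.4000, 20.6000, -1.4000
Σ(xᵢ − x̄)² = 591.2000 ⇒ m₂ = 591.2000/5 = 118.24000
Σ(xᵢ − x̄)³ = 7086.2400 ⇒ m₃ = 7086.2400/5 = 1417.24800
m₂^(3/2) = 118.24000^(1.5) = 1285.72069
g1 = m₃ / m₂^(3/2) = 1417.24800 / 1285.72069 ≈ 1.1023

1.1023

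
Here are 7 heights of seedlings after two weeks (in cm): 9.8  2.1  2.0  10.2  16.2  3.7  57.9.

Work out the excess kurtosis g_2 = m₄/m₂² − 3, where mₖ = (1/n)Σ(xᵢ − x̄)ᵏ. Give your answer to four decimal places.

1.5400

x̄ = 14.5571
Σ(xᵢ − x̄)² = 2353.6571 ⇒ m₂ = 336.23673
Σ(xᵢ − x̄)⁴ = 3592869.7046 ⇒ m₄ = 513267.10066
m₂² = 113055.14176
g_2 = m₄/m₂² − 3 = 4.53997 − 3 ≈ 1.5400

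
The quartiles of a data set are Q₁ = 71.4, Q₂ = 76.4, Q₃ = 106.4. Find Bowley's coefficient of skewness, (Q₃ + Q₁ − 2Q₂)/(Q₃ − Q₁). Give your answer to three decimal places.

numerator: Q₃ + Q₁ − 2Q₂ = 106.4 + 71.4 − 2×76.4 = 25.0000
denominator: Q₃ − Q₁ = 106.4 − 71.4 = 35.0000
Bowley skewness = 25.0000 / 35.0000 ≈ 0.714

0.714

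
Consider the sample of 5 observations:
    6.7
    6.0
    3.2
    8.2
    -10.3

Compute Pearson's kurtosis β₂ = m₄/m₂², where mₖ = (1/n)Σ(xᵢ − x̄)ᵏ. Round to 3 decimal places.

x̄ = 2.7600
Σ(xᵢ − x̄)² = 226.3720 ⇒ m₂ = 45.27440
Σ(xᵢ − x̄)⁴ = 30318.9420 ⇒ m₄ = 6063.78841
m₂² = 2049.77130
β₂ = m₄/m₂² = 6063.78841 / 2049.77130 ≈ 2.958

2.958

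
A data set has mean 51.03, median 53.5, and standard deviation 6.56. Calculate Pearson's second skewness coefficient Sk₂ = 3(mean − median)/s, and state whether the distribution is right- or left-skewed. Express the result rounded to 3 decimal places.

-1.130, left-skewed

Sk₂ = 3(51.03 − 53.5) / 6.56 = 3 × -2.4700 / 6.56
    = -7.4100 / 6.56 ≈ -1.130
Sk₂ < 0 ⇒ mean < median ⇒ left-skewed (negative skew).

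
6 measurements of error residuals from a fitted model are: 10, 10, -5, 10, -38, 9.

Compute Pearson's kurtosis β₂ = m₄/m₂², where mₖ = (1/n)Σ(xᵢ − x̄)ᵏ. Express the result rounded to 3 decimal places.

3.500

x̄ = -0.6667
Σ(xᵢ − x̄)² = 1847.3333 ⇒ m₂ = 307.88889
Σ(xᵢ − x̄)⁴ = 1990537.1111 ⇒ m₄ = 331756.18519
m₂² = 94795.56790
β₂ = m₄/m₂² = 331756.18519 / 94795.56790 ≈ 3.500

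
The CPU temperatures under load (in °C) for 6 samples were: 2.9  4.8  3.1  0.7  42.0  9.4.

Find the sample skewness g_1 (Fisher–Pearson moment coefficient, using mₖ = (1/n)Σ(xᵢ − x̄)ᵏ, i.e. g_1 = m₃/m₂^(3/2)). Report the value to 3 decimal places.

x̄ = (2.9 + 4.8 + 3.1 + 0.7 + 42.0 + 9.4) / 6 = 10.4833
deviations (xᵢ − x̄): -7.5833, -5.6833, -7.3833, -9.7833, 31.5167, -1.0833
Σ(xᵢ − x̄)² = 1234.5083 ⇒ m₂ = 1234.5083/6 = 205.75139
Σ(xᵢ − x̄)³ = 29345.6844 ⇒ m₃ = 29345.6844/6 = 4890.94741
m₂^(3/2) = 205.75139^(1.5) = 2951.30547
g_1 = m₃ / m₂^(3/2) = 4890.94741 / 2951.30547 ≈ 1.657

1.657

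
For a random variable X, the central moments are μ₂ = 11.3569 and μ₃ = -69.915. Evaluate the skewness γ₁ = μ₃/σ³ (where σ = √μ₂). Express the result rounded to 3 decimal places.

-1.827

σ = √μ₂ = √11.3569 = 3.37000
σ³ = μ₂^(3/2) = 38.27275
γ₁ = μ₃/σ³ = -69.915 / 38.27275 ≈ -1.827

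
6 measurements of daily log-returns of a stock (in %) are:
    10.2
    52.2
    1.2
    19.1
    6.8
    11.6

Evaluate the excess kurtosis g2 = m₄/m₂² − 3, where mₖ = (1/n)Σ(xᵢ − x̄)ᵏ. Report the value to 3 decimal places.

x̄ = 16.8500
Σ(xᵢ − x̄)² = 1672.3950 ⇒ m₂ = 278.73250
Σ(xᵢ − x̄)⁴ = 1634485.8783 ⇒ m₄ = 272414.31306
m₂² = 77691.80656
g2 = m₄/m₂² − 3 = 3.50635 − 3 ≈ 0.506

0.506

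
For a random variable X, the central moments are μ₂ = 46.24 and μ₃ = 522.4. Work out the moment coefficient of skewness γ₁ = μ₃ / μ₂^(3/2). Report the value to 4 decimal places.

σ = √μ₂ = √46.24 = 6.80000
σ³ = μ₂^(3/2) = 314.43200
γ₁ = μ₃/σ³ = 522.4 / 314.43200 ≈ 1.6614

1.6614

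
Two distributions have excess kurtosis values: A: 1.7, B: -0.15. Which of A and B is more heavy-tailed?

Higher excess kurtosis ⇒ heavier tails relative to the normal distribution.
1.7 vs -0.15: the larger is 1.7, so A has heavier tails. (A is leptokurtic — heavier-than-normal tails; the other is platykurtic.)

A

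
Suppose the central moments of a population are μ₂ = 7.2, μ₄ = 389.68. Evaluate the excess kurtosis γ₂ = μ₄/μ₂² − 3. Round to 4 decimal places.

μ₂² = 7.2² = 51.84000
μ₄/μ₂² = 389.68 / 51.84000 = 7.51698
γ₂ = 7.51698 − 3 ≈ 4.5170

4.5170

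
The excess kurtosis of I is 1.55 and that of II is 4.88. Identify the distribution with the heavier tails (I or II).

II

Higher excess kurtosis ⇒ heavier tails relative to the normal distribution.
1.55 vs 4.88: the larger is 4.88, so II has heavier tails.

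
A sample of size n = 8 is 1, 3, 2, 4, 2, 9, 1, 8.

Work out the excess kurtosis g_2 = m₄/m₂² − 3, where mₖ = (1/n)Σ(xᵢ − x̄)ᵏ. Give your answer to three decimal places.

-0.859

x̄ = 3.7500
Σ(xᵢ − x̄)² = 67.5000 ⇒ m₂ = 8.43750
Σ(xᵢ − x̄)⁴ = 1219.4063 ⇒ m₄ = 152.42578
m₂² = 71.19141
g_2 = m₄/m₂² − 3 = 2.14107 − 3 ≈ -0.859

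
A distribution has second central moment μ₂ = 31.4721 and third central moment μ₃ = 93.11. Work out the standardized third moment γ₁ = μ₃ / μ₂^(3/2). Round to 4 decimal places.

σ = √μ₂ = √31.4721 = 5.61000
σ³ = μ₂^(3/2) = 176.55848
γ₁ = μ₃/σ³ = 93.11 / 176.55848 ≈ 0.5274

0.5274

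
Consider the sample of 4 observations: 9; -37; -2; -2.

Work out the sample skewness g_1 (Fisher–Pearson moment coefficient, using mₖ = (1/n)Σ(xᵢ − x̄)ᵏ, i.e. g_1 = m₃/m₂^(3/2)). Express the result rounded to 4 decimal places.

-0.9140

x̄ = (9 - 37 - 2 - 2) / 4 = -8.0000
deviations (xᵢ − x̄): 17.0000, -29.0000, 6.0000, 6.0000
Σ(xᵢ − x̄)² = 1202.0000 ⇒ m₂ = 1202.0000/4 = 300.50000
Σ(xᵢ − x̄)³ = -19044.0000 ⇒ m₃ = -19044.0000/4 = -4761.00000
m₂^(3/2) = 300.50000^(1.5) = 5209.14821
g_1 = m₃ / m₂^(3/2) = -4761.00000 / 5209.14821 ≈ -0.9140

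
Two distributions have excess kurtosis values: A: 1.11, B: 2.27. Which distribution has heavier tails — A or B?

B

Higher excess kurtosis ⇒ heavier tails relative to the normal distribution.
1.11 vs 2.27: the larger is 2.27, so B has heavier tails.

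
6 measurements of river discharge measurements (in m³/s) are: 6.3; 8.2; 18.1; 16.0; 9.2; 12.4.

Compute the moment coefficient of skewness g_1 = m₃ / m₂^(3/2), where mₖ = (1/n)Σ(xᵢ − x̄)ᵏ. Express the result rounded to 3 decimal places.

0.277

x̄ = (6.3 + 8.2 + 18.1 + 16.0 + 9.2 + 12.4) / 6 = 11.7000
deviations (xᵢ − x̄): -5.4000, -3.5000, 6.4000, 4.3000, -2.5000, 0.7000
Σ(xᵢ − x̄)² = 107.6000 ⇒ m₂ = 107.6000/6 = 17.93333
Σ(xᵢ − x̄)³ = 126.0300 ⇒ m₃ = 126.0300/6 = 21.00500
m₂^(3/2) = 17.93333^(1.5) = 75.94366
g_1 = m₃ / m₂^(3/2) = 21.00500 / 75.94366 ≈ 0.277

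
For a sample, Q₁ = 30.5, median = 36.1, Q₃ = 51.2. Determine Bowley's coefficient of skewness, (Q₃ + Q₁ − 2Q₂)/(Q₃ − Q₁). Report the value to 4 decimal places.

numerator: Q₃ + Q₁ − 2Q₂ = 51.2 + 30.5 − 2×36.1 = 9.5000
denominator: Q₃ − Q₁ = 51.2 − 30.5 = 20.7000
Bowley skewness = 9.5000 / 20.7000 ≈ 0.4589

0.4589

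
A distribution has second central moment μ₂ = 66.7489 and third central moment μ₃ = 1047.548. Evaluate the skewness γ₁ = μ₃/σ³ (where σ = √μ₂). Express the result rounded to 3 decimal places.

σ = √μ₂ = √66.7489 = 8.17000
σ³ = μ₂^(3/2) = 545.33851
γ₁ = μ₃/σ³ = 1047.548 / 545.33851 ≈ 1.921

1.921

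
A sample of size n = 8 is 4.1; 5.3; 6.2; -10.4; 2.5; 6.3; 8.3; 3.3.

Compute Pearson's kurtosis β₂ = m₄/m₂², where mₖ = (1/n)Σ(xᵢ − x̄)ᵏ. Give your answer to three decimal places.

5.069

x̄ = 3.2000
Σ(xᵢ − x̄)² = 235.3000 ⇒ m₂ = 29.41250
Σ(xᵢ − x̄)⁴ = 35080.4182 ⇒ m₄ = 4385.05228
m₂² = 865.09516
β₂ = m₄/m₂² = 4385.05228 / 865.09516 ≈ 5.069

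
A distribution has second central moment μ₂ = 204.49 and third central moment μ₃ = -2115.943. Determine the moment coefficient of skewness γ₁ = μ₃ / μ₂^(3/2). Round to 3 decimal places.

-0.724

σ = √μ₂ = √204.49 = 14.30000
σ³ = μ₂^(3/2) = 2924.20700
γ₁ = μ₃/σ³ = -2115.943 / 2924.20700 ≈ -0.724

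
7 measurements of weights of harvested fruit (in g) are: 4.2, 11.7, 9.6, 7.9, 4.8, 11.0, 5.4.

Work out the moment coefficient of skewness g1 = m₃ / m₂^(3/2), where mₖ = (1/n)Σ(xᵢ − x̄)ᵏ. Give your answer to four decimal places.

0.0652

x̄ = (4.2 + 11.7 + 9.6 + 7.9 + 4.8 + 11.0 + 5.4) / 7 = 7.8000
deviations (xᵢ − x̄): -3.6000, 3.9000, 1.8000, 0.1000, -3.0000, 3.2000, -2.4000
Σ(xᵢ − x̄)² = 56.4200 ⇒ m₂ = 56.4200/7 = 8.06000
Σ(xᵢ − x̄)³ = 10.4400 ⇒ m₃ = 10.4400/7 = 1.49143
m₂^(3/2) = 8.06000^(1.5) = 22.88245
g1 = m₃ / m₂^(3/2) = 1.49143 / 22.88245 ≈ 0.0652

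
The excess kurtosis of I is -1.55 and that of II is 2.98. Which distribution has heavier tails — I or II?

Higher excess kurtosis ⇒ heavier tails relative to the normal distribution.
-1.55 vs 2.98: the larger is 2.98, so II has heavier tails. (II is leptokurtic — heavier-than-normal tails; the other is platykurtic.)

II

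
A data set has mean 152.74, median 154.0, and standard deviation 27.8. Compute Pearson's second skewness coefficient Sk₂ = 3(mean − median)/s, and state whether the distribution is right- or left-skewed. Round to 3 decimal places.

Sk₂ = 3(152.74 − 154.0) / 27.8 = 3 × -1.2600 / 27.8
    = -3.7800 / 27.8 ≈ -0.136
Sk₂ < 0 ⇒ mean < median ⇒ left-skewed (negative skew).

-0.136, left-skewed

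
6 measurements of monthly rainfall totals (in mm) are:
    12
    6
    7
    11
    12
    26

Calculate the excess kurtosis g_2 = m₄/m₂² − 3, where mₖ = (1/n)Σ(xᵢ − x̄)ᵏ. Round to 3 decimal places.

x̄ = 12.3333
Σ(xᵢ − x̄)² = 257.3333 ⇒ m₂ = 42.88889
Σ(xᵢ − x̄)⁴ = 37307.1111 ⇒ m₄ = 6217.85185
m₂² = 1839.45679
g_2 = m₄/m₂² − 3 = 3.38027 − 3 ≈ 0.380

0.380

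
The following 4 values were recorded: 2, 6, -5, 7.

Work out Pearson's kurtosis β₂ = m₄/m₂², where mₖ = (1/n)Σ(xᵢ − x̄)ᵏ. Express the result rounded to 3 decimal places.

1.881

x̄ = 2.5000
Σ(xᵢ − x̄)² = 89.0000 ⇒ m₂ = 22.25000
Σ(xᵢ − x̄)⁴ = 3724.2500 ⇒ m₄ = 931.06250
m₂² = 495.06250
β₂ = m₄/m₂² = 931.06250 / 495.06250 ≈ 1.881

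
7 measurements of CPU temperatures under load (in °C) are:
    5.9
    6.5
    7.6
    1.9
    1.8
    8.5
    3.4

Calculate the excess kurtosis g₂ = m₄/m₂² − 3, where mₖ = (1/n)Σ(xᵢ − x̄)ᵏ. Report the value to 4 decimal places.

x̄ = 5.0857
Σ(xᵢ − x̄)² = 44.4286 ⇒ m₂ = 6.34694
Σ(xᵢ − x̄)⁴ = 407.9216 ⇒ m₄ = 58.27452
m₂² = 40.28363
g₂ = m₄/m₂² − 3 = 1.44661 − 3 ≈ -1.5534

-1.5534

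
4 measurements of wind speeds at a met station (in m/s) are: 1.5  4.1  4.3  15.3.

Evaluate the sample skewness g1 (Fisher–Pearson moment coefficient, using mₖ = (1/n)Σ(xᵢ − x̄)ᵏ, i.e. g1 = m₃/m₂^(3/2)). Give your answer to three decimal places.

x̄ = (1.5 + 4.1 + 4.3 + 15.3) / 4 = 6.3000
deviations (xᵢ − x̄): -4.8000, -2.2000, -2.0000, 9.0000
Σ(xᵢ − x̄)² = 112.8800 ⇒ m₂ = 112.8800/4 = 28.22000
Σ(xᵢ − x̄)³ = 599.7600 ⇒ m₃ = 599.7600/4 = 149.94000
m₂^(3/2) = 28.22000^(1.5) = 149.91169
g1 = m₃ / m₂^(3/2) = 149.94000 / 149.91169 ≈ 1.000

1.000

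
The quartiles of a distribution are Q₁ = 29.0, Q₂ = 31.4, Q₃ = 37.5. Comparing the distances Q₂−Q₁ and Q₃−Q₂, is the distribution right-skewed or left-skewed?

Q₂ − Q₁ = 2.4;  Q₃ − Q₂ = 6.1
Q₃ − Q₂ > Q₂ − Q₁ ⇒ the upper half is more spread out ⇒ right-skewed.

right-skewed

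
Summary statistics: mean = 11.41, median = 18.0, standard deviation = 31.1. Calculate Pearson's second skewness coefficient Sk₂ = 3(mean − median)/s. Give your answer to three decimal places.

-0.636

Sk₂ = 3(11.41 − 18.0) / 31.1 = 3 × -6.5900 / 31.1
    = -19.7700 / 31.1 ≈ -0.636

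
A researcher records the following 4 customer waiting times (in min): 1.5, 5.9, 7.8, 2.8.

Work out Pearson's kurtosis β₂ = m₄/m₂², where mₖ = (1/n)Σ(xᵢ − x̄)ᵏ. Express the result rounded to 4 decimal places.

1.3841

x̄ = 4.5000
Σ(xᵢ − x̄)² = 24.7400 ⇒ m₂ = 6.18500
Σ(xᵢ − x̄)⁴ = 211.7858 ⇒ m₄ = 52.94645
m₂² = 38.25423
β₂ = m₄/m₂² = 52.94645 / 38.25423 ≈ 1.3841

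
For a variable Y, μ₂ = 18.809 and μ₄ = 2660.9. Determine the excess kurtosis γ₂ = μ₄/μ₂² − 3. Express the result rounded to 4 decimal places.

4.5214

μ₂² = 18.809² = 353.77848
μ₄/μ₂² = 2660.9 / 353.77848 = 7.52137
γ₂ = 7.52137 − 3 ≈ 4.5214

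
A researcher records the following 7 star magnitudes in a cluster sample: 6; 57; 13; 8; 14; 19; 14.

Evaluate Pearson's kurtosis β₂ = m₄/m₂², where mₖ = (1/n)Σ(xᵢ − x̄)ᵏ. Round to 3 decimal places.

x̄ = 18.7143
Σ(xᵢ − x̄)² = 1819.4286 ⇒ m₂ = 259.91837
Σ(xᵢ − x̄)⁴ = 2189921.5743 ⇒ m₄ = 312845.93919
m₂² = 67557.55768
β₂ = m₄/m₂² = 312845.93919 / 67557.55768 ≈ 4.631

4.631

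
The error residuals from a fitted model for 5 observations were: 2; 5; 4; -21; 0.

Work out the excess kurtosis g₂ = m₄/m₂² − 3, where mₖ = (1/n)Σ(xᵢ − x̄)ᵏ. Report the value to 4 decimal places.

x̄ = -2.0000
Σ(xᵢ − x̄)² = 466.0000 ⇒ m₂ = 93.20000
Σ(xᵢ − x̄)⁴ = 134290.0000 ⇒ m₄ = 26858.00000
m₂² = 8686.24000
g₂ = m₄/m₂² − 3 = 3.09202 − 3 ≈ 0.0920

0.0920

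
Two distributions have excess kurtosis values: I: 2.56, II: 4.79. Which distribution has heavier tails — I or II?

Higher excess kurtosis ⇒ heavier tails relative to the normal distribution.
2.56 vs 4.79: the larger is 4.79, so II has heavier tails.

II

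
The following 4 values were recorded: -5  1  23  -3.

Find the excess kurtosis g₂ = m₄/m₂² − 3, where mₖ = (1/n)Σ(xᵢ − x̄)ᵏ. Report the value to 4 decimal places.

x̄ = 4.0000
Σ(xᵢ − x̄)² = 500.0000 ⇒ m₂ = 125.00000
Σ(xᵢ − x̄)⁴ = 139364.0000 ⇒ m₄ = 34841.00000
m₂² = 15625.00000
g₂ = m₄/m₂² − 3 = 2.22982 − 3 ≈ -0.7702

-0.7702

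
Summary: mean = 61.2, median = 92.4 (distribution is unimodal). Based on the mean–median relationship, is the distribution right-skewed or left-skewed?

left-skewed

mean − median = 61.2 − 92.4 = -31.2
mean < median ⇒ the longer tail is on the left ⇒ left-skewed (negatively skewed).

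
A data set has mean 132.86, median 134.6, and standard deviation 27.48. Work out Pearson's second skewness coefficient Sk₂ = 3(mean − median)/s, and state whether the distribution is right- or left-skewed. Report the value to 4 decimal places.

-0.1900, left-skewed

Sk₂ = 3(132.86 − 134.6) / 27.48 = 3 × -1.7400 / 27.48
    = -5.2200 / 27.48 ≈ -0.1900
Sk₂ < 0 ⇒ mean < median ⇒ left-skewed (negative skew).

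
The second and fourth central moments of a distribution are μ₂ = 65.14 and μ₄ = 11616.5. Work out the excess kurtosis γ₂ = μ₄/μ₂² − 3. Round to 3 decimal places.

-0.262

μ₂² = 65.14² = 4243.21960
μ₄/μ₂² = 11616.5 / 4243.21960 = 2.73766
γ₂ = 2.73766 − 3 ≈ -0.262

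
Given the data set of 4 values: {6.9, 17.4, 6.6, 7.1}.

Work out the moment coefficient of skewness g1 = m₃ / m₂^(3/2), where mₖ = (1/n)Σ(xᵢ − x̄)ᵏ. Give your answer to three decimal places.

x̄ = (6.9 + 17.4 + 6.6 + 7.1) / 4 = 9.5000
deviations (xᵢ − x̄): -2.6000, 7.9000, -2.9000, -2.4000
Σ(xᵢ − x̄)² = 83.3400 ⇒ m₂ = 83.3400/4 = 20.83500
Σ(xᵢ − x̄)³ = 437.2500 ⇒ m₃ = 437.2500/4 = 109.31250
m₂^(3/2) = 20.83500^(1.5) = 95.10213
g1 = m₃ / m₂^(3/2) = 109.31250 / 95.10213 ≈ 1.149

1.149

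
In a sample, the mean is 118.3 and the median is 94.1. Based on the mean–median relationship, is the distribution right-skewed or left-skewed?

right-skewed

mean − median = 118.3 − 94.1 = 24.2
mean > median ⇒ the longer tail is on the right ⇒ right-skewed (positively skewed).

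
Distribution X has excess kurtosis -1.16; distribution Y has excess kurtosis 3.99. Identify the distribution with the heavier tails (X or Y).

Higher excess kurtosis ⇒ heavier tails relative to the normal distribution.
-1.16 vs 3.99: the larger is 3.99, so Y has heavier tails. (Y is leptokurtic — heavier-than-normal tails; the other is platykurtic.)

Y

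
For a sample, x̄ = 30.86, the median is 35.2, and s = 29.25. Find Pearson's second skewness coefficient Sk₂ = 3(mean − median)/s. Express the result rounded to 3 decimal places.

-0.445

Sk₂ = 3(30.86 − 35.2) / 29.25 = 3 × -4.3400 / 29.25
    = -13.0200 / 29.25 ≈ -0.445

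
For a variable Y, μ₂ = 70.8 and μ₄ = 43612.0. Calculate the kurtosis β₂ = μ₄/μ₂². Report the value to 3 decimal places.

8.700

μ₂² = 70.8² = 5012.64000
μ₄/μ₂² = 43612.0 / 5012.64000 = 8.70041
β₂ ≈ 8.700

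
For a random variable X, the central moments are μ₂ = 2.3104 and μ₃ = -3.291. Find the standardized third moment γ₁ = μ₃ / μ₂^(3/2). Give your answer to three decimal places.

-0.937

σ = √μ₂ = √2.3104 = 1.52000
σ³ = μ₂^(3/2) = 3.51181
γ₁ = μ₃/σ³ = -3.291 / 3.51181 ≈ -0.937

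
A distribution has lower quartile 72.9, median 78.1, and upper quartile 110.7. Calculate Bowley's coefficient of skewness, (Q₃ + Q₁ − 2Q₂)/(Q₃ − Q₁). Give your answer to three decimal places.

numerator: Q₃ + Q₁ − 2Q₂ = 110.7 + 72.9 − 2×78.1 = 27.4000
denominator: Q₃ − Q₁ = 110.7 − 72.9 = 37.8000
Bowley skewness = 27.4000 / 37.8000 ≈ 0.725

0.725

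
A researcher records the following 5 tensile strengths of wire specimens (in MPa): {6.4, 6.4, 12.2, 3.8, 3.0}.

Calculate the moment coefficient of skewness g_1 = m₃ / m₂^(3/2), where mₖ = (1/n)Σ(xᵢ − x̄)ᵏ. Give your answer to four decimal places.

0.8627

x̄ = (6.4 + 6.4 + 12.2 + 3.8 + 3.0) / 5 = 6.3600
deviations (xᵢ − x̄): 0.0400, 0.0400, 5.8400, -2.5600, -3.3600
Σ(xᵢ − x̄)² = 51.9520 ⇒ m₂ = 51.9520/5 = 10.39040
Σ(xᵢ − x̄)³ = 144.4666 ⇒ m₃ = 144.4666/5 = 28.89331
m₂^(3/2) = 10.39040^(1.5) = 33.49256
g_1 = m₃ / m₂^(3/2) = 28.89331 / 33.49256 ≈ 0.8627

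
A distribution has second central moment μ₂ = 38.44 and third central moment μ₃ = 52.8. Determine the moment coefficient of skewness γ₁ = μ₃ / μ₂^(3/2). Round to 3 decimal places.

0.222

σ = √μ₂ = √38.44 = 6.20000
σ³ = μ₂^(3/2) = 238.32800
γ₁ = μ₃/σ³ = 52.8 / 238.32800 ≈ 0.222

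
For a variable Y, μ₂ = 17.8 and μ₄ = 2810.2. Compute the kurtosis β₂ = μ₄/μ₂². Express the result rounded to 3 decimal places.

8.869

μ₂² = 17.8² = 316.84000
μ₄/μ₂² = 2810.2 / 316.84000 = 8.86946
β₂ ≈ 8.869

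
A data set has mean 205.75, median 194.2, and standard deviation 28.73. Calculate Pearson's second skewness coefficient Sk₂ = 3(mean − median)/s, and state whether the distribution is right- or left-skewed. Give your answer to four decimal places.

Sk₂ = 3(205.75 − 194.2) / 28.73 = 3 × 11.5500 / 28.73
    = 34.6500 / 28.73 ≈ 1.2061
Sk₂ > 0 ⇒ mean > median ⇒ right-skewed (positive skew).

1.2061, right-skewed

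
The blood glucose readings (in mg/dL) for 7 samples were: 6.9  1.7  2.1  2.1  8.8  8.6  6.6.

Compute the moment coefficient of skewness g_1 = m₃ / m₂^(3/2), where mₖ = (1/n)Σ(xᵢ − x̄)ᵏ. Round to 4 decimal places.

-0.1075

x̄ = (6.9 + 1.7 + 2.1 + 2.1 + 8.8 + 8.6 + 6.6) / 7 = 5.2571
deviations (xᵢ − x̄): 1.6429, -3.5571, -3.1571, -3.1571, 3.5429, 3.3429, 1.3429
Σ(xᵢ − x̄)² = 60.8171 ⇒ m₂ = 60.8171/7 = 8.68816
Σ(xᵢ − x̄)³ = -19.2671 ⇒ m₃ = -19.2671/7 = -2.75244
m₂^(3/2) = 8.68816^(1.5) = 25.60896
g_1 = m₃ / m₂^(3/2) = -2.75244 / 25.60896 ≈ -0.1075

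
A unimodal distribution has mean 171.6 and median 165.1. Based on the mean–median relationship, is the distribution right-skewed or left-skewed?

mean − median = 171.6 − 165.1 = 6.5
mean > median ⇒ the longer tail is on the right ⇒ right-skewed (positively skewed).

right-skewed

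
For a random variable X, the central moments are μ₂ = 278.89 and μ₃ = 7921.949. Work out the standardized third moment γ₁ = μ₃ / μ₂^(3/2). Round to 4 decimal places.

σ = √μ₂ = √278.89 = 16.70000
σ³ = μ₂^(3/2) = 4657.46300
γ₁ = μ₃/σ³ = 7921.949 / 4657.46300 ≈ 1.7009

1.7009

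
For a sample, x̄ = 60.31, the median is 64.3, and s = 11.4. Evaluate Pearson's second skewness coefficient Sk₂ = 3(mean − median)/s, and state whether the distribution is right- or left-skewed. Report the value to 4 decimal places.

-1.0500, left-skewed

Sk₂ = 3(60.31 − 64.3) / 11.4 = 3 × -3.9900 / 11.4
    = -11.9700 / 11.4 ≈ -1.0500
Sk₂ < 0 ⇒ mean < median ⇒ left-skewed (negative skew).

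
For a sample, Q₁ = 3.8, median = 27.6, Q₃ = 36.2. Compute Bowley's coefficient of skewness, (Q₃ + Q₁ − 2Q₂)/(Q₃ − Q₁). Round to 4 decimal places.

numerator: Q₃ + Q₁ − 2Q₂ = 36.2 + 3.8 − 2×27.6 = -15.2000
denominator: Q₃ − Q₁ = 36.2 − 3.8 = 32.4000
Bowley skewness = -15.2000 / 32.4000 ≈ -0.4691

-0.4691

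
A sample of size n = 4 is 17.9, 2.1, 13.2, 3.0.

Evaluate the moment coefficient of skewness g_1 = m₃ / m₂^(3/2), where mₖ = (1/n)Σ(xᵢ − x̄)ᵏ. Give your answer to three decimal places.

0.171

x̄ = (17.9 + 2.1 + 13.2 + 3.0) / 4 = 9.0500
deviations (xᵢ − x̄): 8.8500, -6.9500, 4.1500, -6.0500
Σ(xᵢ − x̄)² = 180.4500 ⇒ m₂ = 180.4500/4 = 45.11250
Σ(xᵢ − x̄)³ = 207.4800 ⇒ m₃ = 207.4800/4 = 51.87000
m₂^(3/2) = 45.11250^(1.5) = 303.00189
g_1 = m₃ / m₂^(3/2) = 51.87000 / 303.00189 ≈ 0.171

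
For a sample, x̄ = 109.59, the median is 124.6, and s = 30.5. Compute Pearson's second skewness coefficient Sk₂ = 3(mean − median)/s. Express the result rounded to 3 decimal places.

-1.476

Sk₂ = 3(109.59 − 124.6) / 30.5 = 3 × -15.0100 / 30.5
    = -45.0300 / 30.5 ≈ -1.476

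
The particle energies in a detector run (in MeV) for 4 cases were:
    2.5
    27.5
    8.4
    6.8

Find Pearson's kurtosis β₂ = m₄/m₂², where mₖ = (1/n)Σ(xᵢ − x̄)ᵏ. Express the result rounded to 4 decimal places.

x̄ = 11.3000
Σ(xᵢ − x̄)² = 368.5400 ⇒ m₂ = 92.13500
Σ(xᵢ − x̄)⁴ = 75352.4978 ⇒ m₄ = 18838.12445
m₂² = 8488.85823
β₂ = m₄/m₂² = 18838.12445 / 8488.85823 ≈ 2.2192

2.2192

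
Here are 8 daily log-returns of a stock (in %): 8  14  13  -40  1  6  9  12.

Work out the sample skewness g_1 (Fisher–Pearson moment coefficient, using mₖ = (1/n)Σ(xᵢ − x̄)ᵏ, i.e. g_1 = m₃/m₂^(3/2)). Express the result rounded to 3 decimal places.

-2.028

x̄ = (8 + 14 + 13 - 40 + 1 + 6 + 9 + 12) / 8 = 2.8750
deviations (xᵢ − x̄): 5.1250, 11.1250, 10.1250, -42.8750, -1.8750, 3.1250, 6.1250, 9.1250
Σ(xᵢ − x̄)² = 2224.8750 ⇒ m₂ = 2224.8750/8 = 278.10938
Σ(xᵢ − x̄)³ = -75252.6563 ⇒ m₃ = -75252.6563/8 = -9406.58203
m₂^(3/2) = 278.10938^(1.5) = 4637.92203
g_1 = m₃ / m₂^(3/2) = -9406.58203 / 4637.92203 ≈ -2.028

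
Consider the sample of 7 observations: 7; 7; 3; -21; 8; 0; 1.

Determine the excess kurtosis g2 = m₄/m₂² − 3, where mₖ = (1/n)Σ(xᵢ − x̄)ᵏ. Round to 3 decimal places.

x̄ = 0.7143
Σ(xᵢ − x̄)² = 609.4286 ⇒ m₂ = 87.06122
Σ(xᵢ − x̄)⁴ = 228289.2070 ⇒ m₄ = 32612.74386
m₂² = 7579.65681
g2 = m₄/m₂² − 3 = 4.30267 − 3 ≈ 1.303

1.303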